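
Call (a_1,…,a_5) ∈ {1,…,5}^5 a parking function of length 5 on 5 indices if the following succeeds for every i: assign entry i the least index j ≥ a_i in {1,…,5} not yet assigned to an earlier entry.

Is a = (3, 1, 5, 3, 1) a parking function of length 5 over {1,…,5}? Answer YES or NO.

Order a: b = (1, 1, 3, 3, 5).
  b_1=1 ≤ 1
  b_2=1 ≤ 2
  b_3=3 ≤ 3
  b_4=3 ≤ 4
  b_5=5 ≤ 5
All bounds hold ⇒ YES

YES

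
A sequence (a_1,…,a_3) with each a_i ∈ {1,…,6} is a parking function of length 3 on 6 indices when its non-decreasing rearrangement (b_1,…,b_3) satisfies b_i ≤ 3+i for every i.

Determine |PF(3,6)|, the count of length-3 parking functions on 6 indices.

196

Count = (6−3+1)·(6+1)^(3−1) = 4 · 49 = 196 [KW]
One tuple (6,1,2) → sorted (1,2,6): b_i ≤ 3+i ∀i, a PF.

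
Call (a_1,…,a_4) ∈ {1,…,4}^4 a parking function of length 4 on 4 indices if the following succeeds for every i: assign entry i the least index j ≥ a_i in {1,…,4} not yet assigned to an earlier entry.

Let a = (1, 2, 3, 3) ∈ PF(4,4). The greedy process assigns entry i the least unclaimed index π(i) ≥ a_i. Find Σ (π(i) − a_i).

Σπ(i) = 1+…+4 = 10; Σa = 1+2+3+3 = 9; disp = 10−9 = 1.

1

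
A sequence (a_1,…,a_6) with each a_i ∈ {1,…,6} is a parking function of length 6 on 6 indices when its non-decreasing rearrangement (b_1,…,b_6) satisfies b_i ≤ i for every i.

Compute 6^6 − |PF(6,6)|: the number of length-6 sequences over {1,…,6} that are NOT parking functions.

Count = (7−6)·7^(6−1) = 1 · 16807 = 16807 [KW]
One tuple (1,6,3,6,2,1) → sorted (1,1,2,3,6,6): b_5=6>5, not a PF.
So 46656 − 16807 = 29849 fail.

29849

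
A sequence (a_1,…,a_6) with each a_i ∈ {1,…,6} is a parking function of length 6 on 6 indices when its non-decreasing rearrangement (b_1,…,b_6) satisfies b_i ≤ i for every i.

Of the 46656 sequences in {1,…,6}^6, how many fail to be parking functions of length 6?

29849

|PF| = 1·7^5 = 1×16807 = 16807 (Pollak)
One tuple (5,6,5,4,6,5) → sorted (4,5,5,5,6,6): b_1=4>1, not a PF.
Total 46656; non-PF = 46656−16807 = 29849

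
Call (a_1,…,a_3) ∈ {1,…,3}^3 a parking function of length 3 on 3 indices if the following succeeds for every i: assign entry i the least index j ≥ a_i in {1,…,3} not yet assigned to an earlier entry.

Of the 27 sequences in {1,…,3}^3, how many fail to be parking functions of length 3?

|PF(3,3)| = (4−3)·4^(3−1) = 1·16 = 16 (Konheim–Weiss)
E.g. (3,2,3) → sorted (2,3,3): b_1=2>1, not a PF.
3^3 − 16 = 27 − 16 = 11

11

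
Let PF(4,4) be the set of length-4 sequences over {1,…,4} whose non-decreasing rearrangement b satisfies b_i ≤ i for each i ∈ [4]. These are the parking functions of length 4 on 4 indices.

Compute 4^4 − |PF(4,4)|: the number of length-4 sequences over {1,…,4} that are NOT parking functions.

131

|PF| = (5−4)·5^(4−1) = 1·125 = 125 (Konheim–Weiss)
One tuple (3,3,2,4) → sorted (2,3,3,4): b_1=2>1, not a PF.
So 256 − 125 = 131 fail.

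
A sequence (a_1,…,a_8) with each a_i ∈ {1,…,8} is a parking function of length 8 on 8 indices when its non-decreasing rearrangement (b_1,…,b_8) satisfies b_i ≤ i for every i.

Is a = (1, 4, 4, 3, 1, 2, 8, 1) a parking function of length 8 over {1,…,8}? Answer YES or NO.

YES

Order a: b = (1, 1, 1, 2, 3, 4, 4, 8).
  b_1=1 ≤ 1
  b_2=1 ≤ 2
  b_3=1 ≤ 3
  b_4=2 ≤ 4
  b_5=3 ≤ 5
  b_6=4 ≤ 6
  b_7=4 ≤ 7
  b_8=8 ≤ 8
All bounds hold ⇒ YES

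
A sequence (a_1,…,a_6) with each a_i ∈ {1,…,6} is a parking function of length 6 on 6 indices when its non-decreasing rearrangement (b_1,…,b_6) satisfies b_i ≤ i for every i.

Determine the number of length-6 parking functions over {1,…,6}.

16807

#PF = (6−6+1)·(6+1)^(6−1) = 1×16807 = 16807 (Konheim–Weiss)
One tuple (4,2,2,6,1,4) → sorted (1,2,2,4,4,6): b_i ≤ i ∀i, a PF.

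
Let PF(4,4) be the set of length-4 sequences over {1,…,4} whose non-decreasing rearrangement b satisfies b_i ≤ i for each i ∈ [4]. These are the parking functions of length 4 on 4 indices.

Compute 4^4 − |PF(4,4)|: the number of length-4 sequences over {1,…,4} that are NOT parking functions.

131

|PF| = (4+1−4)·(4+1)^{4−1} = 1 · 125 = 125 (Konheim–Weiss)
Check (4,3,4,1) → sorted (1,3,4,4): b_2=3>2, not a PF.
So 256 − 125 = 131 fail.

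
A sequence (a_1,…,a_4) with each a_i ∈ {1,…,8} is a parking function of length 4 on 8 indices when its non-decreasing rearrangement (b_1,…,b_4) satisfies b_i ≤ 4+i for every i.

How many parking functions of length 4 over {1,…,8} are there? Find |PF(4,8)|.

#PF = (8+1−4)·(8+1)^{4−1} = 5×729 = 3645 (Konheim–Weiss)
E.g. (3,7,2,3) → sorted (2,3,3,7): b_i ≤ 4+i ∀i, a PF.

3645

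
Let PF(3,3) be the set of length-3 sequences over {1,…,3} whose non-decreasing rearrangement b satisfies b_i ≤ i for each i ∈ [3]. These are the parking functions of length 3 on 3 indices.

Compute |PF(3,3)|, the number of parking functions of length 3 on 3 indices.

16

Count = (3−3+1)·(3+1)^(3−1) = 1 · 16 = 16 (Konheim–Weiss)
E.g. (2,1,1) → sorted (1,1,2): b_i ≤ i ∀i, a PF.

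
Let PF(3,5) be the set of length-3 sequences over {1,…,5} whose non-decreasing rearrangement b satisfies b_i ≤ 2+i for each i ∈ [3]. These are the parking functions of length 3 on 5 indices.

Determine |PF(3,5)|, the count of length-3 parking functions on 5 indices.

|PF| = (6−3)·6^(3−1) = 3 · 36 = 108
Example (3,4,4) → sorted (3,4,4): b_i ≤ 2+i ∀i, a PF.

108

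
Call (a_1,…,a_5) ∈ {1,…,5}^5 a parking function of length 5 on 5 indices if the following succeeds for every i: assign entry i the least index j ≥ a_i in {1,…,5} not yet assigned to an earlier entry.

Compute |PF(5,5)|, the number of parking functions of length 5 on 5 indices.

1296

#PF = (6−5)·6^(5−1) = 1·1296 = 1296 (Konheim–Weiss)
E.g. (1,3,1,5,2) → sorted (1,1,2,3,5): b_i ≤ i ∀i, a PF.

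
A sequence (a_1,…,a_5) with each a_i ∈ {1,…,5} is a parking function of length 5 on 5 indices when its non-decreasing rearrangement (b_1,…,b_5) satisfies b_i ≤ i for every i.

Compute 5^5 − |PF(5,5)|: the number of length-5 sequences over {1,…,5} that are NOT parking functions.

|PF(5,5)| = (5+1−5)·(5+1)^{5−1} = 1·1296 = 1296 (Konheim–Weiss)
One tuple (5,5,5,4,5) → sorted (4,5,5,5,5): b_1=4>1, not a PF.
So 3125 − 1296 = 1829 fail.

1829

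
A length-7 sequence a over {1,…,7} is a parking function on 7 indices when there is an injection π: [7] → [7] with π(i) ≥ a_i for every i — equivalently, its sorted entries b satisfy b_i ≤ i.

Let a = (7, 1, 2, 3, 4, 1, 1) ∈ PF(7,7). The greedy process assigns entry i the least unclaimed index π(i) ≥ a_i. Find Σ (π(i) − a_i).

9

Σπ = 7·8/2 = 28 (π permutes [7]); Σa = 7+1+2+3+4+1+1 = 19; disp = 28−19 = 9.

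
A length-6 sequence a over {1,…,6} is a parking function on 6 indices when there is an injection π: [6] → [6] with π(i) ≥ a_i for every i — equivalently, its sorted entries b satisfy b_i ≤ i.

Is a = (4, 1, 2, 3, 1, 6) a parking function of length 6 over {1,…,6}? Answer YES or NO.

YES

Rearranged: b = (1, 1, 2, 3, 4, 6).
  b_1=1 ≤ 1
  b_2=1 ≤ 2
  b_3=2 ≤ 3
  b_4=3 ≤ 4
  b_5=4 ≤ 5
  b_6=6 ≤ 6
All bounds hold ⇒ YES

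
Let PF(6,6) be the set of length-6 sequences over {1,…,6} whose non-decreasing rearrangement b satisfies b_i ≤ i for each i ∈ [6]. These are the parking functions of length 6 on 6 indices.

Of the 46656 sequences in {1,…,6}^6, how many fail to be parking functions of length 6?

29849

#PF = (7−6)·7^(6−1) = 1 · 16807 = 16807
E.g. (3,2,3,6,1,6) → sorted (1,2,3,3,6,6): b_5=6>5, not a PF.
So 46656 − 16807 = 29849 fail.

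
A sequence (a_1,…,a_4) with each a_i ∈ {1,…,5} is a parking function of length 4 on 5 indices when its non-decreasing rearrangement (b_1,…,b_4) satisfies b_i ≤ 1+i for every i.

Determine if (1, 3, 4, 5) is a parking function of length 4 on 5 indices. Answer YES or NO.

YES

Rearranged: b = (1, 3, 4, 5).
  b_1=1 ≤ 2
  b_2=3 ≤ 3
  b_3=4 ≤ 4
  b_4=5 ≤ 5
All bounds hold ⇒ YES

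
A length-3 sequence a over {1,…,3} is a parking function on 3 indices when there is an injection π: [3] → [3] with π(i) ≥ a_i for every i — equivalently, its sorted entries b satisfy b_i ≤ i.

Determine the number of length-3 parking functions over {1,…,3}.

16

#PF = (4−3)·4^(3−1) = 1 · 16 = 16 [KW]
Check (1,3,1) → sorted (1,1,3): b_i ≤ i ∀i, a PF.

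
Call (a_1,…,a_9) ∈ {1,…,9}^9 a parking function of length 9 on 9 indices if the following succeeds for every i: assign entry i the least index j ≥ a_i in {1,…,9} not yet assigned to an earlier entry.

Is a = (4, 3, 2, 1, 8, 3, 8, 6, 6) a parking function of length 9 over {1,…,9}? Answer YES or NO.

Order a: b = (1, 2, 3, 3, 4, 6, 6, 8, 8).
  b_1=1 ≤ 1
  b_2=2 ≤ 2
  b_3=3 ≤ 3
  b_4=3 ≤ 4
  b_5=4 ≤ 5
  b_6=6 ≤ 6
  b_7=6 ≤ 7
  b_8=8 ≤ 8
  b_9=8 ≤ 9
All bounds hold ⇒ YES

YES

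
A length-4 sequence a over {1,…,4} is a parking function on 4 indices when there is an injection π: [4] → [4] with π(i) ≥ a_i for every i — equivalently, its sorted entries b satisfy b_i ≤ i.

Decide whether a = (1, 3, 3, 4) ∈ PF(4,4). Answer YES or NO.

NO

Sorted: b = (1, 3, 3, 4).
  b_1=1 ≤ 1
  b_2=3 > 2
  fails at i=2 ⇒ NO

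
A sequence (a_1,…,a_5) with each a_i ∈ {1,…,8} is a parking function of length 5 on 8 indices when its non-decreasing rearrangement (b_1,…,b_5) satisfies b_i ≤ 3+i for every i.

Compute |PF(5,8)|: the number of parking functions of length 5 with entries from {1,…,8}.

26244

|PF(5,8)| = (8+1−5)·(8+1)^{5−1} = 4×6561 = 26244 (Konheim–Weiss)
E.g. (8,1,5,5,1) → sorted (1,1,5,5,8): b_i ≤ 3+i ∀i, a PF.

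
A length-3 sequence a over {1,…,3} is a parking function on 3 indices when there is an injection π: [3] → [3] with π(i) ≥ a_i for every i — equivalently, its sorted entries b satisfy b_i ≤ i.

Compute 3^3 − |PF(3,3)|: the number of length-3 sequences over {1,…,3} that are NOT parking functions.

Count = 1·4^2 = 1·16 = 16
Example (3,3,2) → sorted (2,3,3): b_1=2>1, not a PF.
So 27 − 16 = 11 fail.

11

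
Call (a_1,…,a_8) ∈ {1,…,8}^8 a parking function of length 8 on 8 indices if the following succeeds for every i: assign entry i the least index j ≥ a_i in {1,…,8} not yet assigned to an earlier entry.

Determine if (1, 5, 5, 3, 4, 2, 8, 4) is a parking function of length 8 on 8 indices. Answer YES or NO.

Rearranged: b = (1, 2, 3, 4, 4, 5, 5, 8).
  b_1=1 ≤ 1
  b_2=2 ≤ 2
  b_3=3 ≤ 3
  b_4=4 ≤ 4
  b_5=4 ≤ 5
  b_6=5 ≤ 6
  b_7=5 ≤ 7
  b_8=8 ≤ 8
All bounds hold ⇒ YES

YES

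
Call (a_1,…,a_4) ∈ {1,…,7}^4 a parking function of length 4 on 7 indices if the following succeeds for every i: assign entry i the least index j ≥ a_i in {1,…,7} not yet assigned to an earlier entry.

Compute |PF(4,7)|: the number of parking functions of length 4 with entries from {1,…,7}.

2048

Count = 4·8^3 = 4·512 = 2048
One tuple (5,5,5,4) → sorted (4,5,5,5): b_i ≤ 3+i ∀i, a PF.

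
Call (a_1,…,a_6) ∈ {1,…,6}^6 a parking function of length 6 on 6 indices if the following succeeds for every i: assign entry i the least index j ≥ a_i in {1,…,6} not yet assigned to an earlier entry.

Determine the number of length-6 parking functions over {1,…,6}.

16807

|PF(6,6)| = (6+1−6)·(6+1)^{6−1} = 1 · 16807 = 16807 (Konheim–Weiss)
Check (2,4,2,4,1,1) → sorted (1,1,2,2,4,4): b_i ≤ i ∀i, a PF.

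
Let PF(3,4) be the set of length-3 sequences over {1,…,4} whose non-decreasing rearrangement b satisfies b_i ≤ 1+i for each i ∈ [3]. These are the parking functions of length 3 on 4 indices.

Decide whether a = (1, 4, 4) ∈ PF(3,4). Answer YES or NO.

Order a: b = (1, 4, 4).
  b_1=1 ≤ 2
  b_2=4 > 3
  fails at i=2 ⇒ NO

NO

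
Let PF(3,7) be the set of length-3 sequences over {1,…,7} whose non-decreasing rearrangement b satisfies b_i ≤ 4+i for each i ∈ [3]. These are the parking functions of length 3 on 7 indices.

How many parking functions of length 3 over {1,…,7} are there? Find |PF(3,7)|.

320

#PF = (8−3)·8^(3−1) = 5 · 64 = 320 [KW]
E.g. (7,1,4) → sorted (1,4,7): b_i ≤ 4+i ∀i, a PF.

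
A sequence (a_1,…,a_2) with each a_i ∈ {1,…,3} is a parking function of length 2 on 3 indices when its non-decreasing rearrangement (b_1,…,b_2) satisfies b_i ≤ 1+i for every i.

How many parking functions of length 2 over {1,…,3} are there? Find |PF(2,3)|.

8

|PF(2,3)| = (4−2)·4^(2−1) = 2 · 4 = 8 (Konheim–Weiss)
Example (2,3) → sorted (2,3): b_i ≤ 1+i ∀i, a PF.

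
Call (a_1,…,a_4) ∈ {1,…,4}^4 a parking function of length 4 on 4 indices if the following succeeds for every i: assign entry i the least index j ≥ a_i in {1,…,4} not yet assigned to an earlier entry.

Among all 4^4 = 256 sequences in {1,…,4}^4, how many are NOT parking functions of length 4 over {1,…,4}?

|PF| = (4+1−4)·(4+1)^{4−1} = 1×125 = 125 [KW]
Check (2,4,3,3) → sorted (2,3,3,4): b_1=2>1, not a PF.
Total 256; non-PF = 256−125 = 131

131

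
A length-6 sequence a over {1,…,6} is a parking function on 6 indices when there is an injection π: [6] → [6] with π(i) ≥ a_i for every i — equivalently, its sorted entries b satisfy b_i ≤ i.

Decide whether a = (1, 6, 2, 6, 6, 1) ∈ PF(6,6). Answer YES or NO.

NO

Order a: b = (1, 1, 2, 6, 6, 6).
  b_1=1 ≤ 1
  b_2=1 ≤ 2
  b_3=2 ≤ 3
  b_4=6 > 4
  fails at i=4 ⇒ NO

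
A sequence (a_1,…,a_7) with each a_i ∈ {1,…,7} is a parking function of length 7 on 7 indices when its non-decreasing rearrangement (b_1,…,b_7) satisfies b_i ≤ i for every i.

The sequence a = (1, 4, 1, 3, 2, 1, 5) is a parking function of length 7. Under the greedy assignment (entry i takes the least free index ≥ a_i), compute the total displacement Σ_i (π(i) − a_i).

11

Σπ = 28 ({1..7} each once); Σa = 1+4+1+3+2+1+5 = 17; disp = 28−17 = 11.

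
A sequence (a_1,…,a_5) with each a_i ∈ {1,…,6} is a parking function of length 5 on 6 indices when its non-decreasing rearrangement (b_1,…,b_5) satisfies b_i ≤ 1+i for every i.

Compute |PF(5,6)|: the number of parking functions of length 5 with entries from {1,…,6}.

|PF(5,6)| = (6+1−5)·(6+1)^{5−1} = 2·2401 = 4802 (Konheim–Weiss)
One tuple (2,5,2,6,1) → sorted (1,2,2,5,6): b_i ≤ 1+i ∀i, a PF.

4802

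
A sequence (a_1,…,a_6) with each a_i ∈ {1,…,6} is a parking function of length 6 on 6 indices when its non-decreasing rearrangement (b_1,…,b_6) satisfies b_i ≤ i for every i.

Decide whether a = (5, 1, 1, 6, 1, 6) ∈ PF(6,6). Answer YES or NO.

NO

Order a: b = (1, 1, 1, 5, 6, 6).
  b_1=1 ≤ 1
  b_2=1 ≤ 2
  b_3=1 ≤ 3
  b_4=5 > 4
  fails at i=4 ⇒ NO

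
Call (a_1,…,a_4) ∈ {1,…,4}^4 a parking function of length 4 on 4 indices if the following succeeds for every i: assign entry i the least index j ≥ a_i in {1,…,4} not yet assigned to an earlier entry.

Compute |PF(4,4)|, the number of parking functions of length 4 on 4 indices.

#PF = (4+1−4)·(4+1)^{4−1} = 1·125 = 125 [KW]
Check (1,2,1,3) → sorted (1,1,2,3): b_i ≤ i ∀i, a PF.

125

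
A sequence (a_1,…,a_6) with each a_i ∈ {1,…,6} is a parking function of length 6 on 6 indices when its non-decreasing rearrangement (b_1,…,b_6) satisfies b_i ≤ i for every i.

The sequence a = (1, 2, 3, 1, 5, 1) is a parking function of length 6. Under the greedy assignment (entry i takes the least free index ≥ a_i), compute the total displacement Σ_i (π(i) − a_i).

8

Σπ(i) = 1+…+6 = 21; Σa = 1+2+3+1+5+1 = 13; disp = 21−13 = 8.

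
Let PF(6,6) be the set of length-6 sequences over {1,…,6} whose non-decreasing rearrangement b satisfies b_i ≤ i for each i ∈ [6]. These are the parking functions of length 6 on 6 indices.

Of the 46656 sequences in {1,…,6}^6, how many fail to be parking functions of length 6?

Count = (6+1−6)·(6+1)^{6−1} = 1 · 16807 = 16807
E.g. (4,2,1,6,4,6) → sorted (1,2,4,4,6,6): b_3=4>3, not a PF.
So 46656 − 16807 = 29849 fail.

29849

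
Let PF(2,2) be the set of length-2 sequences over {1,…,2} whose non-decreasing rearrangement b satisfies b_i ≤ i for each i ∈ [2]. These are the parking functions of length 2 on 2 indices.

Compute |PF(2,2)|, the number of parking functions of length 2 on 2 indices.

3

#PF = (3−2)·3^(2−1) = 1 · 3 = 3 (Konheim–Weiss)
E.g. (2,1) → sorted (1,2): b_i ≤ i ∀i, a PF.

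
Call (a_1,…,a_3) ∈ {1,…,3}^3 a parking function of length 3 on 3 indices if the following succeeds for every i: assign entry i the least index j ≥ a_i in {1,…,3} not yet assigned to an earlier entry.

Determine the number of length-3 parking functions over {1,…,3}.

Count = 1·4^2 = 1×16 = 16 (Konheim–Weiss)
Check (1,2,2) → sorted (1,2,2): b_i ≤ i ∀i, a PF.

16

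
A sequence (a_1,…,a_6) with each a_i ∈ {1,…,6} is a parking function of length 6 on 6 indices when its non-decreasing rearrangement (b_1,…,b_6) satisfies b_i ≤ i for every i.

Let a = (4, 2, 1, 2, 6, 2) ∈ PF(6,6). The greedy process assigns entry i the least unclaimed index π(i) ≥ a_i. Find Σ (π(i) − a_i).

Σπ(i) = 1+…+6 = 21; Σa = 4+2+1+2+6+2 = 17; disp = 21−17 = 4.

4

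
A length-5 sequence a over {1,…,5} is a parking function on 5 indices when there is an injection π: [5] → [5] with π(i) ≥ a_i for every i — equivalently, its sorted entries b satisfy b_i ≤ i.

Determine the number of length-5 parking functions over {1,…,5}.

1296

|PF(5,5)| = (5−5+1)·(5+1)^(5−1) = 1·1296 = 1296 (Konheim–Weiss)
Example (1,1,4,5,1) → sorted (1,1,1,4,5): b_i ≤ i ∀i, a PF.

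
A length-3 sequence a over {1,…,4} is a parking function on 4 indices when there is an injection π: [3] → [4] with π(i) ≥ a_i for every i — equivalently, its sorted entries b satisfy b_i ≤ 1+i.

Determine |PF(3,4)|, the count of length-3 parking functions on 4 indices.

50

|PF| = (4+1−3)·(4+1)^{3−1} = 2·25 = 50
E.g. (1,1,4) → sorted (1,1,4): b_i ≤ 1+i ∀i, a PF.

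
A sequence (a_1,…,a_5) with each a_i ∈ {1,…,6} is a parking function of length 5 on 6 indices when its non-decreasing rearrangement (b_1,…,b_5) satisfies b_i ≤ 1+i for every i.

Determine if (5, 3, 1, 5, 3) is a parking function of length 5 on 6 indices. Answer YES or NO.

Sorted: b = (1, 3, 3, 5, 5).
  b_1=1 ≤ 2
  b_2=3 ≤ 3
  b_3=3 ≤ 4
  b_4=5 ≤ 5
  b_5=5 ≤ 6
All bounds hold ⇒ YES

YES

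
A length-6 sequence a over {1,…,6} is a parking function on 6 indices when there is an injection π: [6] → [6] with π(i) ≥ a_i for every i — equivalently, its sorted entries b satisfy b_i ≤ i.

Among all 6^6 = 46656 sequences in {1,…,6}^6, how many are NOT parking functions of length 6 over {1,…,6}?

#PF = (7−6)·7^(6−1) = 1 · 16807 = 16807 [KW]
E.g. (5,2,4,5,6,4) → sorted (2,4,4,5,5,6): b_1=2>1, not a PF.
So 46656 − 16807 = 29849 fail.

29849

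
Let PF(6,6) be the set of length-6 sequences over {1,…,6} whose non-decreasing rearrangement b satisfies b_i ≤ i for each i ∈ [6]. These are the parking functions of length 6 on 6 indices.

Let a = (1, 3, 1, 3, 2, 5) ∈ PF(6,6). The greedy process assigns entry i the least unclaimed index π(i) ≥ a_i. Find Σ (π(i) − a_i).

6

Σπ(i) = 1+…+6 = 21; Σa = 1+3+1+3+2+5 = 15; disp = 21−15 = 6.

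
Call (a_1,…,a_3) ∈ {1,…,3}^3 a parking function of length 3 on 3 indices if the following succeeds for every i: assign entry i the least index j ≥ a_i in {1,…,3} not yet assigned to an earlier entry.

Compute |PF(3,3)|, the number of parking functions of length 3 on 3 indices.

|PF(3,3)| = (3+1−3)·(3+1)^{3−1} = 1·16 = 16 (Pollak)
One tuple (1,3,1) → sorted (1,1,3): b_i ≤ i ∀i, a PF.

16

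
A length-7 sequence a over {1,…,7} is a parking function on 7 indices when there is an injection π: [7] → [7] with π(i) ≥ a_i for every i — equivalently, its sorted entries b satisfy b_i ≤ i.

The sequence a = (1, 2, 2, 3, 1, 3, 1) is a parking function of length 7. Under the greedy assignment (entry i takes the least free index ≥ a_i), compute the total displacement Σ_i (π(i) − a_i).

15

Σπ = 7·8/2 = 28 (π permutes [7]); Σa = 1+2+2+3+1+3+1 = 13; disp = 28−13 = 15.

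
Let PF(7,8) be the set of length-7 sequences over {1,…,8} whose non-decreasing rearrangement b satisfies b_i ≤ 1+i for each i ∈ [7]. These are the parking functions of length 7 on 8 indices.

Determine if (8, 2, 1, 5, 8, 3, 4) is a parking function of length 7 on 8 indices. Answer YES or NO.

Sorted: b = (1, 2, 3, 4, 5, 8, 8).
  b_1=1 ≤ 2
  b_2=2 ≤ 3
  b_3=3 ≤ 4
  b_4=4 ≤ 5
  b_5=5 ≤ 6
  b_6=8 > 7
  fails at i=6 ⇒ NO

NO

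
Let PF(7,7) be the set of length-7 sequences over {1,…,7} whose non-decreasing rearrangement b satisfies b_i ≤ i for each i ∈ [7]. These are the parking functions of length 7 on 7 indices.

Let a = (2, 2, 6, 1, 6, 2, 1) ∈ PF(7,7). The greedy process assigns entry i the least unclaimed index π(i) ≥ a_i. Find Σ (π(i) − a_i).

Σπ(i) = 1+…+7 = 28; Σa = 2+2+6+1+6+2+1 = 20; disp = 28−20 = 8.

8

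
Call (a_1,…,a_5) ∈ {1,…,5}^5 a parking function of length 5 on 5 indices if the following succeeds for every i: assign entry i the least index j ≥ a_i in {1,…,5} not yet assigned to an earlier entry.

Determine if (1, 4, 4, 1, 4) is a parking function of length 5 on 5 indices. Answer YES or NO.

NO

Rearranged: b = (1, 1, 4, 4, 4).
  b_1=1 ≤ 1
  b_2=1 ≤ 2
  b_3=4 > 3
  fails at i=3 ⇒ NO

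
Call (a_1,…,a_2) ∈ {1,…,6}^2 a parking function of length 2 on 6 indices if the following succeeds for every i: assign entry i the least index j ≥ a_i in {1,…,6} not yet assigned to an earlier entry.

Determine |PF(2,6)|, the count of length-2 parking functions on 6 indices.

|PF| = 5·7^1 = 5·7 = 35 (Konheim–Weiss)
Check (1,1) → sorted (1,1): b_i ≤ 4+i ∀i, a PF.

35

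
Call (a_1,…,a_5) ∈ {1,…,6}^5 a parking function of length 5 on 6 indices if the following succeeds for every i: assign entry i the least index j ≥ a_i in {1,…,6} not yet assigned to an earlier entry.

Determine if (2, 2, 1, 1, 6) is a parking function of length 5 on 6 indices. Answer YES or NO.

YES

Rearranged: b = (1, 1, 2, 2, 6).
  b_1=1 ≤ 2
  b_2=1 ≤ 3
  b_3=2 ≤ 4
  b_4=2 ≤ 5
  b_5=6 ≤ 6
All bounds hold ⇒ YES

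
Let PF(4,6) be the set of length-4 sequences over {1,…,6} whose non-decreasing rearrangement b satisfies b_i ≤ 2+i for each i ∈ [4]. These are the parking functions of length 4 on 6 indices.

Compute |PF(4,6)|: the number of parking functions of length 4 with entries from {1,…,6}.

#PF = (7−4)·7^(4−1) = 3·343 = 1029 (Konheim–Weiss)
One tuple (2,3,2,6) → sorted (2,2,3,6): b_i ≤ 2+i ∀i, a PF.

1029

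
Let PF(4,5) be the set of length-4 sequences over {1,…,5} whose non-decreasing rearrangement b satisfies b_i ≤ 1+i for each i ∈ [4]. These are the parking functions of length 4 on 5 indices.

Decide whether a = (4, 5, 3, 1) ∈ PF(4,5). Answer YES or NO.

Sorted: b = (1, 3, 4, 5).
  b_1=1 ≤ 2
  b_2=3 ≤ 3
  b_3=4 ≤ 4
  b_4=5 ≤ 5
All bounds hold ⇒ YES

YES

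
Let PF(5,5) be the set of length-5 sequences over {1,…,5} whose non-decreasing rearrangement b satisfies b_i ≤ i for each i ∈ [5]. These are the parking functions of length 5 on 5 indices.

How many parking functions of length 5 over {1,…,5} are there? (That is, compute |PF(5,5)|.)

1296

|PF(5,5)| = (5+1−5)·(5+1)^{5−1} = 1 · 1296 = 1296 (Pollak)
Check (2,1,2,3,5) → sorted (1,2,2,3,5): b_i ≤ i ∀i, a PF.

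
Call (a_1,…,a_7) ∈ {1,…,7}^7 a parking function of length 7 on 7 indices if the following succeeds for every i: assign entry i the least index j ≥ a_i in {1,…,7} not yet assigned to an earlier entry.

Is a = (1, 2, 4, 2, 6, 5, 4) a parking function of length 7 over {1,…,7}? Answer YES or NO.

YES

Sorted: b = (1, 2, 2, 4, 4, 5, 6).
  b_1=1 ≤ 1
  b_2=2 ≤ 2
  b_3=2 ≤ 3
  b_4=4 ≤ 4
  b_5=4 ≤ 5
  b_6=5 ≤ 6
  b_7=6 ≤ 7
All bounds hold ⇒ YES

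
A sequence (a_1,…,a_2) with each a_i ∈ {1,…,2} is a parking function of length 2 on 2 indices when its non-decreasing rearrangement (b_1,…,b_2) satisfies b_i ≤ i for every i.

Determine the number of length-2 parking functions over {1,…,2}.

|PF| = (3−2)·3^(2−1) = 1×3 = 3 (Konheim–Weiss)
Example (1,1) → sorted (1,1): b_i ≤ i ∀i, a PF.

3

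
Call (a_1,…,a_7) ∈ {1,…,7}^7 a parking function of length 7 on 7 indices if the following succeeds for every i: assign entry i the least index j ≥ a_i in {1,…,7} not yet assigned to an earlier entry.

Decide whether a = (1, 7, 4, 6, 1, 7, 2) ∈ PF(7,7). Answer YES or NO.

NO

Sorted: b = (1, 1, 2, 4, 6, 7, 7).
  b_1=1 ≤ 1
  b_2=1 ≤ 2
  b_3=2 ≤ 3
  b_4=4 ≤ 4
  b_5=6 > 5
  fails at i=5 ⇒ NO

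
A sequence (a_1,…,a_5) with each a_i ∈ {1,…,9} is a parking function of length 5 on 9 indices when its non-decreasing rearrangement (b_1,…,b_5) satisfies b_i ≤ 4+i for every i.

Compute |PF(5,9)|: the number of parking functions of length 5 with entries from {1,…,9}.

50000

|PF| = (10−5)·10^(5−1) = 5 · 10000 = 50000 (Konheim–Weiss)
Check (3,3,4,2,7) → sorted (2,3,3,4,7): b_i ≤ 4+i ∀i, a PF.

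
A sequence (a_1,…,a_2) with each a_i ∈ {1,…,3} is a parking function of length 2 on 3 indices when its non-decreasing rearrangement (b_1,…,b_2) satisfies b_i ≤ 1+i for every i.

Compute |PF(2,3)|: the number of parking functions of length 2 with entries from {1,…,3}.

8

|PF(2,3)| = (4−2)·4^(2−1) = 2×4 = 8
Example (1,2) → sorted (1,2): b_i ≤ 1+i ∀i, a PF.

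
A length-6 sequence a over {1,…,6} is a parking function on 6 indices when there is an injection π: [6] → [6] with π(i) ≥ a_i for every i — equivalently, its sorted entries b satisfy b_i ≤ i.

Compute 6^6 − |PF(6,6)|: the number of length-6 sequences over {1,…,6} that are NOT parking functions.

29849

|PF| = (6+1−6)·(6+1)^{6−1} = 1 · 16807 = 16807 [KW]
Example (5,4,4,4,3,4) → sorted (3,4,4,4,4,5): b_1=3>1, not a PF.
Total 46656; non-PF = 46656−16807 = 29849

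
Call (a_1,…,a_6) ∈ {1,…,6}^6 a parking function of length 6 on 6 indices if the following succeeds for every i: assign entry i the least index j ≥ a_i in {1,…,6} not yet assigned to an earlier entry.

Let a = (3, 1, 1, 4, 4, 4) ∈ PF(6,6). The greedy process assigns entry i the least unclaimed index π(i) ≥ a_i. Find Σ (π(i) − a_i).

4

Σπ = 6·7/2 = 21 (π permutes [6]); Σa = 3+1+1+4+4+4 = 17; disp = 21−17 = 4.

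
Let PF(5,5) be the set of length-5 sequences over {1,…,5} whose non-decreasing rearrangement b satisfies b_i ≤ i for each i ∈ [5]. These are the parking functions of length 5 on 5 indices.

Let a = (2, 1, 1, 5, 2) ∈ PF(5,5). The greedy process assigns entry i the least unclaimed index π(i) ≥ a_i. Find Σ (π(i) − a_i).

Σπ = 15 ({1..5} each once); Σa = 2+1+1+5+2 = 11; disp = 15−11 = 4.

4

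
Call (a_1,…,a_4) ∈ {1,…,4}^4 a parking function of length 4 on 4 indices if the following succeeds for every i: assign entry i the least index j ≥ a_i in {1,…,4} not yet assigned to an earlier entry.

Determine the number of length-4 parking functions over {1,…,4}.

125

|PF(4,4)| = (5−4)·5^(4−1) = 1·125 = 125 (Pollak)
One tuple (1,1,4,3) → sorted (1,1,3,4): b_i ≤ i ∀i, a PF.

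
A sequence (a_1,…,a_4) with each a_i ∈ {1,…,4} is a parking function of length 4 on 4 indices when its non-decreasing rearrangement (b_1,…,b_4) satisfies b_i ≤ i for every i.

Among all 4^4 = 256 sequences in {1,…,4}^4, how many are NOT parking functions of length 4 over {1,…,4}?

131

|PF(4,4)| = 1·5^3 = 1×125 = 125 (Konheim–Weiss)
One tuple (1,4,4,4) → sorted (1,4,4,4): b_2=4>2, not a PF.
So 256 − 125 = 131 fail.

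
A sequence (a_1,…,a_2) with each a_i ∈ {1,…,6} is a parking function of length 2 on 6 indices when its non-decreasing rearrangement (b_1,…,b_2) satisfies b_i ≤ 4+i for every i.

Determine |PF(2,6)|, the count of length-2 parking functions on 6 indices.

|PF| = 5·7^1 = 5×7 = 35
Example (1,3) → sorted (1,3): b_i ≤ 4+i ∀i, a PF.

35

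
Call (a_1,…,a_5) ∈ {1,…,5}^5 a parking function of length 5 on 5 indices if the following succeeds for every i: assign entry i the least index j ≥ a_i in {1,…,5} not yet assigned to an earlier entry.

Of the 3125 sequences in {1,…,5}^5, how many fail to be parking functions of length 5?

#PF = (6−5)·6^(5−1) = 1 · 1296 = 1296 [KW]
E.g. (5,5,4,2,5) → sorted (2,4,5,5,5): b_1=2>1, not a PF.
So 3125 − 1296 = 1829 fail.

1829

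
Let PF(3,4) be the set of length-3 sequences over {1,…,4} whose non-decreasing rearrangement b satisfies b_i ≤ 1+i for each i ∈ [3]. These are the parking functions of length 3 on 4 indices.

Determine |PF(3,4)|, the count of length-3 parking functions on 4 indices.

50

|PF| = 2·5^2 = 2×25 = 50 [KW]
Check (4,2,3) → sorted (2,3,4): b_i ≤ 1+i ∀i, a PF.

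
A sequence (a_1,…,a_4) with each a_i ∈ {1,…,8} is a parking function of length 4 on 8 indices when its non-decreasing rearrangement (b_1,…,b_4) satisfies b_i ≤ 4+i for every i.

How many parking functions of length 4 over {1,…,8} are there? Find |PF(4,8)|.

3645

Count = 5·9^3 = 5×729 = 3645
E.g. (3,2,2,2) → sorted (2,2,2,3): b_i ≤ 4+i ∀i, a PF.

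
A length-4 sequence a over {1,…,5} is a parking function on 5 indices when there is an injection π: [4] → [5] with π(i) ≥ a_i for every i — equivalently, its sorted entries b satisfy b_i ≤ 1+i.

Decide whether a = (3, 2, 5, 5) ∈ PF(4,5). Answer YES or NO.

NO

Rearranged: b = (2, 3, 5, 5).
  b_1=2 ≤ 2
  b_2=3 ≤ 3
  b_3=5 > 4
  fails at i=3 ⇒ NO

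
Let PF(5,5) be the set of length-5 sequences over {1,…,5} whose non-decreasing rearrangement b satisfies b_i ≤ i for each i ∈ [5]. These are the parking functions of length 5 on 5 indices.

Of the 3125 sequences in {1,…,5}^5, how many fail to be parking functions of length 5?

1829

|PF| = (5+1−5)·(5+1)^{5−1} = 1×1296 = 1296 (Pollak)
Example (5,5,4,3,3) → sorted (3,3,4,5,5): b_1=3>1, not a PF.
Total 3125; non-PF = 3125−1296 = 1829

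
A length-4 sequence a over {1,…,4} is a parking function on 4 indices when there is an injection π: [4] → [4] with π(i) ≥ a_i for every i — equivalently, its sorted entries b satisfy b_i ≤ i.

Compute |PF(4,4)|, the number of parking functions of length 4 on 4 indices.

125

#PF = (4−4+1)·(4+1)^(4−1) = 1×125 = 125
Check (2,3,1,1) → sorted (1,1,2,3): b_i ≤ i ∀i, a PF.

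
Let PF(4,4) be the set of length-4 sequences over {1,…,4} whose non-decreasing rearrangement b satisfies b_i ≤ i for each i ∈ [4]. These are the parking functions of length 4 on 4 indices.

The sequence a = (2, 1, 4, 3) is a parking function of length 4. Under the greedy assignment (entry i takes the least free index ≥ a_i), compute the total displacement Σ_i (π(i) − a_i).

0

Σπ = 4·5/2 = 10 (π permutes [4]); Σa = 2+1+4+3 = 10; disp = 10−10 = 0.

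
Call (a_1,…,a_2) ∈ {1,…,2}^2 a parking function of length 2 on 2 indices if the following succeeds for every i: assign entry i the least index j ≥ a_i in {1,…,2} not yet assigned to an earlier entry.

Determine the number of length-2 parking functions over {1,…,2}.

3

|PF| = 1·3^1 = 1 · 3 = 3
Check (2,1) → sorted (1,2): b_i ≤ i ∀i, a PF.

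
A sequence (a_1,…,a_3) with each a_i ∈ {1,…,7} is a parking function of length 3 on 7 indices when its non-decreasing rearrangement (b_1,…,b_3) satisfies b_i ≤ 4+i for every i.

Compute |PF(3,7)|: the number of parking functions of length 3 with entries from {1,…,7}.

320

#PF = 5·8^2 = 5×64 = 320 (Konheim–Weiss)
One tuple (7,5,5) → sorted (5,5,7): b_i ≤ 4+i ∀i, a PF.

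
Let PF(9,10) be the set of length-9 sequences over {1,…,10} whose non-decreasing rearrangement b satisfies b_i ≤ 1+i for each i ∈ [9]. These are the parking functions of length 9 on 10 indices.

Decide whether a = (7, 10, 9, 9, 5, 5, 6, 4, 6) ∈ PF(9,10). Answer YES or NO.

NO

Rearranged: b = (4, 5, 5, 6, 6, 7, 9, 9, 10).
  b_1=4 > 2
  fails at i=1 ⇒ NO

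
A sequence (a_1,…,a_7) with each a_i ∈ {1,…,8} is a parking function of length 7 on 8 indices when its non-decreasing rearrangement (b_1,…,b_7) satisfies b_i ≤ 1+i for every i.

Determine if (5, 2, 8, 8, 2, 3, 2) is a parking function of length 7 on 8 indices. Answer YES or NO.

Rearranged: b = (2, 2, 2, 3, 5, 8, 8).
  b_1=2 ≤ 2
  b_2=2 ≤ 3
  b_3=2 ≤ 4
  b_4=3 ≤ 5
  b_5=5 ≤ 6
  b_6=8 > 7
  fails at i=6 ⇒ NO

NO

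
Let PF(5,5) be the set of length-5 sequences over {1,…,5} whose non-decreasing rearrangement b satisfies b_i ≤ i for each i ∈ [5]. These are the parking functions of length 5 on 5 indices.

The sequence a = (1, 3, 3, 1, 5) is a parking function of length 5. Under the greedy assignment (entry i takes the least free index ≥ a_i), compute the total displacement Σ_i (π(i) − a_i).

Σπ = 5·6/2 = 15 (π permutes [5]); Σa = 1+3+3+1+5 = 13; disp = 15−13 = 2.

2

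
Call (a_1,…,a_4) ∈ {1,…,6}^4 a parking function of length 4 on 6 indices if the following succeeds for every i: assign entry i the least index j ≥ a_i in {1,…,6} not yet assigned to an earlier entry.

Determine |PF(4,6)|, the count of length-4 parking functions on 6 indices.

Count = 3·7^3 = 3·343 = 1029 (Pollak)
One tuple (2,4,3,4) → sorted (2,3,4,4): b_i ≤ 2+i ∀i, a PF.

1029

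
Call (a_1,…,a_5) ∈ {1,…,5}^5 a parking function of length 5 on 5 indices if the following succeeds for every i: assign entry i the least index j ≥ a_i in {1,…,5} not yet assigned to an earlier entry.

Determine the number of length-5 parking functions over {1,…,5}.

#PF = (5−5+1)·(5+1)^(5−1) = 1 · 1296 = 1296 (Konheim–Weiss)
Check (4,2,1,2,4) → sorted (1,2,2,4,4): b_i ≤ i ∀i, a PF.

1296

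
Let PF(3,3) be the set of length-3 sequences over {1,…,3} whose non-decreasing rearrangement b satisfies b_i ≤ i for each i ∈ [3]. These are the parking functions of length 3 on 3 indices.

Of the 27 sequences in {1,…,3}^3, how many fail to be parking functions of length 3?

11

#PF = (4−3)·4^(3−1) = 1 · 16 = 16 (Konheim–Weiss)
Example (3,3,1) → sorted (1,3,3): b_2=3>2, not a PF.
Total 27; non-PF = 27−16 = 11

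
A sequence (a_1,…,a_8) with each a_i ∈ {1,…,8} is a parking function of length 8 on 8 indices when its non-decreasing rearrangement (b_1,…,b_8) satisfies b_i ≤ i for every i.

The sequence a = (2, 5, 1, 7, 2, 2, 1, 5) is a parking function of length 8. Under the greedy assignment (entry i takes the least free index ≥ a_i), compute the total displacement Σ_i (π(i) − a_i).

11

Σπ(i) = 1+…+8 = 36; Σa = 2+5+1+7+2+2+1+5 = 25; disp = 36−25 = 11.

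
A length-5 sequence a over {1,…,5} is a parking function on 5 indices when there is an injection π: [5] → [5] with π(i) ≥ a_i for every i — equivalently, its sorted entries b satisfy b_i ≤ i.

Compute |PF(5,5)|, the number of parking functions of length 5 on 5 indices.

|PF| = (6−5)·6^(5−1) = 1·1296 = 1296 [KW]
Example (1,1,4,5,1) → sorted (1,1,1,4,5): b_i ≤ i ∀i, a PF.

1296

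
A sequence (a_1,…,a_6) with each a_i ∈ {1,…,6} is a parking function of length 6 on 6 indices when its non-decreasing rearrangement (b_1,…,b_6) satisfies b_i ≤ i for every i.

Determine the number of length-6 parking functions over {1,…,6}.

Count = (7−6)·7^(6−1) = 1×16807 = 16807 (Pollak)
E.g. (6,1,1,2,5,3) → sorted (1,1,2,3,5,6): b_i ≤ i ∀i, a PF.

16807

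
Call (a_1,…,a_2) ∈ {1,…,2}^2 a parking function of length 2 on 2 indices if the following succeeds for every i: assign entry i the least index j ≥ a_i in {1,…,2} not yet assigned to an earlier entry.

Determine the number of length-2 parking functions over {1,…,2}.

3

#PF = 1·3^1 = 1·3 = 3 [KW]
One tuple (1,2) → sorted (1,2): b_i ≤ i ∀i, a PF.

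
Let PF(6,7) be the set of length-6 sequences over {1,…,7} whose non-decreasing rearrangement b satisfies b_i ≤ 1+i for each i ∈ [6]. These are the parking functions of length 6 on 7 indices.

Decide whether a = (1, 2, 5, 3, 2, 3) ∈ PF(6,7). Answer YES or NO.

Rearranged: b = (1, 2, 2, 3, 3, 5).
  b_1=1 ≤ 2
  b_2=2 ≤ 3
  b_3=2 ≤ 4
  b_4=3 ≤ 5
  b_5=3 ≤ 6
  b_6=5 ≤ 7
All bounds hold ⇒ YES

YES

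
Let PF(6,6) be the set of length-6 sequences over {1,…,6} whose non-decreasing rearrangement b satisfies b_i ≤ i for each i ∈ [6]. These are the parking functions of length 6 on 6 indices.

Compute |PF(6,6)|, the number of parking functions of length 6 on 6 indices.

16807

|PF| = (6+1−6)·(6+1)^{6−1} = 1 · 16807 = 16807
Example (1,3,5,2,5,1) → sorted (1,1,2,3,5,5): b_i ≤ i ∀i, a PF.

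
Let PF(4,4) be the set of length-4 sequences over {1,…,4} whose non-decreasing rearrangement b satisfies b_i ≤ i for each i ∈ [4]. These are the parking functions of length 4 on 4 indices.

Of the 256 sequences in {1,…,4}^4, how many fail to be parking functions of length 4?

131

Count = 1·5^3 = 1×125 = 125 (Konheim–Weiss)
Check (2,4,3,4) → sorted (2,3,4,4): b_1=2>1, not a PF.
So 256 − 125 = 131 fail.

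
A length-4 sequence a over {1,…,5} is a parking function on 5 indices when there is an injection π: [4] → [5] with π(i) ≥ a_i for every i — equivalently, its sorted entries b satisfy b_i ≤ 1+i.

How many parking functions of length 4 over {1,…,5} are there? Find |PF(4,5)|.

432

|PF(4,5)| = 2·6^3 = 2 · 216 = 432 (Pollak)
One tuple (4,4,3,2) → sorted (2,3,4,4): b_i ≤ 1+i ∀i, a PF.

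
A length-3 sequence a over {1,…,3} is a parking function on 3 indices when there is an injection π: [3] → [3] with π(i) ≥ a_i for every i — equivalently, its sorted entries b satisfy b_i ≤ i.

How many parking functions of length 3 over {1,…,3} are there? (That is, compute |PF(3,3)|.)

Count = (3+1−3)·(3+1)^{3−1} = 1·16 = 16 (Pollak)
Example (1,2,1) → sorted (1,1,2): b_i ≤ i ∀i, a PF.

16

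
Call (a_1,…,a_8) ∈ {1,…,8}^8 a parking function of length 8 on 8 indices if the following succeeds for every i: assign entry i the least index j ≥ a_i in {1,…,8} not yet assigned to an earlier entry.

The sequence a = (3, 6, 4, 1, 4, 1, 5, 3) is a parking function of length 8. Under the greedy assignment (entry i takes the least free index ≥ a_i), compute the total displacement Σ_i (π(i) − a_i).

Σπ(i) = 1+…+8 = 36; Σa = 3+6+4+1+4+1+5+3 = 27; disp = 36−27 = 9.

9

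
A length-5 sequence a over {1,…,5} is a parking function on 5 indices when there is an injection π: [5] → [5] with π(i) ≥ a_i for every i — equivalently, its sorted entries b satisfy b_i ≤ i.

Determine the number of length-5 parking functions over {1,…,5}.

1296

#PF = (5+1−5)·(5+1)^{5−1} = 1·1296 = 1296 (Konheim–Weiss)
One tuple (4,2,1,2,3) → sorted (1,2,2,3,4): b_i ≤ i ∀i, a PF.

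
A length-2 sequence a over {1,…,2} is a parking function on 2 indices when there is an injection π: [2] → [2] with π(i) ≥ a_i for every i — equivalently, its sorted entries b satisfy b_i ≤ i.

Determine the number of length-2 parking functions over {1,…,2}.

3

#PF = 1·3^1 = 1·3 = 3 [KW]
One tuple (1,2) → sorted (1,2): b_i ≤ i ∀i, a PF.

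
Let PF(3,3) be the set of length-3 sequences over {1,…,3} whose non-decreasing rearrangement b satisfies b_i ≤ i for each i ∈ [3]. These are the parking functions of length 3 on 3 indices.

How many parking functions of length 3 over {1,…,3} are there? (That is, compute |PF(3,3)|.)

16

#PF = (4−3)·4^(3−1) = 1 · 16 = 16 (Konheim–Weiss)
E.g. (3,1,1) → sorted (1,1,3): b_i ≤ i ∀i, a PF.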